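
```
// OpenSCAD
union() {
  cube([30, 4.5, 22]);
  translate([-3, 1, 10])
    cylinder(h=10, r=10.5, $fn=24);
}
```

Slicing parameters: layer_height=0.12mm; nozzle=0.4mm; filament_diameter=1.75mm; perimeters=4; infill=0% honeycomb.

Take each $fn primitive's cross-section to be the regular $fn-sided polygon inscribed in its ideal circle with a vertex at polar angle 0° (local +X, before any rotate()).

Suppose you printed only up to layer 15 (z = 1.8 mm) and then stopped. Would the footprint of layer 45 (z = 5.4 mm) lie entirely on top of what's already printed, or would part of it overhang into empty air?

entirely on top

Compare the two slices. At z = 1.8: the cube is present — its section is the full 30×4.5 rectangle (area 135.00 mm²); the cylinder at (-3, 1) is not intersected at this z (z outside [10, 20]); Combining (union): only the 30×4.5 cube is present, so the union is just that shape — area = 135.00 mm². At z = 5.4: the 30×4.5 cube contributes its full rectangle (area 135.00 mm²); the cylinder at (-3, 1) does not reach this height (z outside [10, 20]); Merging all regions: only the 30×4.5 cube is present, so the union is just that shape — area = 135.00 mm². Checking containment: the cross-section at z = 5.4 is a subset of the cross-section at z = 1.8.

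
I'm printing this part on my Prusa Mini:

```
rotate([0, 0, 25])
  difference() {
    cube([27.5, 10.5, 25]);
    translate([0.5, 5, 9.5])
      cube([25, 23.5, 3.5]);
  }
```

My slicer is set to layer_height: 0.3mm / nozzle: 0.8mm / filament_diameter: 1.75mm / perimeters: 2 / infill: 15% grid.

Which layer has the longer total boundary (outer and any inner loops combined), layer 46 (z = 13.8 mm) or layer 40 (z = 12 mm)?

Layer 46 (z = 13.8): the 27.5×10.5 cube contributes its full rectangle (perimeter 76.00 mm); the cube at (0.5, 5) is absent (z outside [9.5, 13]); Subtracting the remaining from the first: none of the subtracted shapes is present at this height, so the 27.5×10.5 cube is unchanged — boundary = 76.00 mm; (rotated 25° about Z; rotation is an isometry so areas/perimeters/island counts are preserved). So its perimeter = 76.00 mm. Layer 40 (z = 12): the cube (footprint 27.5×10.5) is included at this height (perimeter 76.00 mm); the 25×23.5 cube at (0.5, 5) contributes its full rectangle (perimeter 97.00 mm); Taking the first minus the rest: starting from the 27.5×10.5 cube, the 25×23.5 cube at (0.5, 5) partially overlaps it — only the 137.50 mm² overlap (of its 587.50 mm²) is removed, clipping the outline — boundary = 87.00 mm; (rotated 25° about Z; rotation is an isometry so areas/perimeters/island counts are preserved). So its perimeter = 87.00 mm. Layer 40 is larger (87.00 vs 76.00 mm).

layer 40 (z = 12 mm)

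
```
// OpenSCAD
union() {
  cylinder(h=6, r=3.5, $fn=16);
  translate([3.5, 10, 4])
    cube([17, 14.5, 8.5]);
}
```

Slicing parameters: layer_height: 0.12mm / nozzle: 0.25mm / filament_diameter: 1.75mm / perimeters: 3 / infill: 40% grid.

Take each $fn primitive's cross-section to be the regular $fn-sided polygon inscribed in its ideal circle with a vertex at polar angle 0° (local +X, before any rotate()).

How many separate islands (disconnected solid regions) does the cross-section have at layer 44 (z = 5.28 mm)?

2

At z = 5.28 mm: the r=3.5 cylinder contributes a regular 16-gon of circumradius 3.5; the cube at (3.5, 10) is present — its section is the full 17×14.5 rectangle; Merging all regions: the 2 present regions are separate (no shared area or edge), so areas and boundary lengths simply add and each stays a separate island — 2 connected regions. Overall, the cross-section has 2 separate islands. Island count = 2.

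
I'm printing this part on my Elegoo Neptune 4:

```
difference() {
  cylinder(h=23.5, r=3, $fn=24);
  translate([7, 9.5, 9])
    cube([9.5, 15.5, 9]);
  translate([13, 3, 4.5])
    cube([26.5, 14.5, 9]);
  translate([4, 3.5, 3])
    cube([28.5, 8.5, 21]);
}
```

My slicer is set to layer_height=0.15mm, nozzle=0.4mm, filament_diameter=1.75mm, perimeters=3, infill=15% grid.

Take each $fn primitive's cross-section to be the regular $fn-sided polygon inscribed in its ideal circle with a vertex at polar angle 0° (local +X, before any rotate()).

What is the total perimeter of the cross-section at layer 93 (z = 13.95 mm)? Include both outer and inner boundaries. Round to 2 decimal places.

At z = 13.95 mm: the r=3 cylinder contributes a regular 24-gon of circumradius 3 (perimeter = 2·24·3.000·sin(180°/24) = 18.80 mm); the cube at (7, 9.5) is present — its section is the full 9.5×15.5 rectangle (perimeter 50.00 mm); the cube at (13, 3) is absent (z outside [4.5, 13.5]); the 28.5×8.5 cube at (4, 3.5) contributes its full rectangle (perimeter 74.00 mm); After the difference (first − rest): starting from the r=3 cylinder, the 9.5×15.5 cube at (7, 9.5) misses the remaining region (no effect); the 28.5×8.5 cube at (4, 3.5) misses the remaining region (no effect) — boundary = 18.80 mm. Overall, the cross-section is a single solid region. Total boundary length (outer) = 18.80 mm.

18.80 mm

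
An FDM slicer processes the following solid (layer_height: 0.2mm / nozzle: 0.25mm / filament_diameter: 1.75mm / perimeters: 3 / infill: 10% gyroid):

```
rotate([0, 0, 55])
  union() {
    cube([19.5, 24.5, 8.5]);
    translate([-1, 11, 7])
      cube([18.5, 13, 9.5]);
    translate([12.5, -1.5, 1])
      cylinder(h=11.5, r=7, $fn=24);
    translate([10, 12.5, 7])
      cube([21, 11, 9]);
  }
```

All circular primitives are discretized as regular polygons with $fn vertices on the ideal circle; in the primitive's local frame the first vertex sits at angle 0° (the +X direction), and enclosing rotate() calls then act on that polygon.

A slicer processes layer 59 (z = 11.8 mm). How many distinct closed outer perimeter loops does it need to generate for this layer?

2

At z = 11.8 mm: the cube is not intersected at this z (z outside [0, 8.5]); the cube at (-1, 11) is present — its section is the full 18.5×13 rectangle; the r=7 cylinder at (12.5, -1.5) gives a regular 24-gon of circumradius 7 (constant along its height); the cube at (10, 12.5) (footprint 21×11) is included at this height; Taking the union: the regions partially overlap (shared area 82.50 mm²), so overlapping operands fuse into one piece — 2 connected regions; (rotated 55° about Z; rotation is an isometry so areas/perimeters/island counts are preserved). The result has 2 disconnected regions.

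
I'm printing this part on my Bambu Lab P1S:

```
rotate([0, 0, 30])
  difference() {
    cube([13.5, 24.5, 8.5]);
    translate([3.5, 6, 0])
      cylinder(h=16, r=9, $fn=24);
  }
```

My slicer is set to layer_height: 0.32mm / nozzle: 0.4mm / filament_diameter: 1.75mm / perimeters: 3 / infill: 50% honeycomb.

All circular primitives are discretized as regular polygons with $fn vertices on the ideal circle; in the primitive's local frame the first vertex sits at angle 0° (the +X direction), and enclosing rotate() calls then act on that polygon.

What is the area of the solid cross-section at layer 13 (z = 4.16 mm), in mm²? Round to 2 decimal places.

At z = 4.16 mm: the cube (footprint 13.5×24.5) is included at this height (area 330.75 mm²); the r=9 cylinder at (3.5, 6) contributes a regular 24-gon of circumradius 9 (area = (24/2)·9.000²·sin(360°/24) = 251.57 mm²); Subtracting the remaining from the first: starting from the 13.5×24.5 cube (330.75 mm²), the r=9 cylinder at (3.5, 6) partially overlaps it — only the 163.72 mm² overlap (of its 251.57 mm²) is removed, clipping the outline — area = 167.03 mm²; (rotated 30° about Z; rotation is an isometry so areas/perimeters/island counts are preserved). Overall, the cross-section is a single solid region. Net area = 167.03 mm².

167.03 mm²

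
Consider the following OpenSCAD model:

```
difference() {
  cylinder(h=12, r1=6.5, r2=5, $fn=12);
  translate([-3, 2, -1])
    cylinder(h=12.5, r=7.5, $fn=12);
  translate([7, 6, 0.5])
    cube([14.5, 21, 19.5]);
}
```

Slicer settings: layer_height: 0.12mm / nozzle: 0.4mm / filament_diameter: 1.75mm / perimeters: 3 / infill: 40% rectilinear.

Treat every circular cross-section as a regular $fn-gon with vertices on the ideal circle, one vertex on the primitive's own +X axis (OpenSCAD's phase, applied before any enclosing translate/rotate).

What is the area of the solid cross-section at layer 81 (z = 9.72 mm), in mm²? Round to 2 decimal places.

10.62 mm²

At z = 9.72 mm: the cone contributes a regular 12-gon of circumradius 5.285 (interpolated between r1=6.5 and r2=5 at t=0.810) (area = (12/2)·5.285²·sin(360°/12) = 83.79 mm²); the r=7.5 cylinder at (-3, 2) gives a regular 12-gon of circumradius 7.5 (constant along its height) (area = (12/2)·7.500²·sin(360°/12) = 168.75 mm²); the 14.5×21 cube at (7, 6) contributes its full rectangle (area 304.50 mm²); After the difference (first − rest): starting from the cone (83.79 mm²), the r=7.5 cylinder at (-3, 2) partially overlaps it — only the 73.18 mm² overlap (of its 168.75 mm²) is removed, clipping the outline; the 14.5×21 cube at (7, 6) misses the remaining region (no effect) — area = 10.62 mm². Overall, the cross-section is a single solid region. Net area = 10.62 mm².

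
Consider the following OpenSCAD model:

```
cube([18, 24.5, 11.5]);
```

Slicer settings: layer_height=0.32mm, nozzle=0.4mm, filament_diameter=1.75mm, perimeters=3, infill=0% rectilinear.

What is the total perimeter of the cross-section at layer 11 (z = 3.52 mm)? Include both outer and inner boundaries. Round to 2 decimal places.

85.00 mm

At z = 3.52 mm: the 18×24.5 cube contributes its full rectangle (perimeter 85.00 mm). Overall, the cross-section is a single solid region. Total boundary length (outer) = 85.00 mm.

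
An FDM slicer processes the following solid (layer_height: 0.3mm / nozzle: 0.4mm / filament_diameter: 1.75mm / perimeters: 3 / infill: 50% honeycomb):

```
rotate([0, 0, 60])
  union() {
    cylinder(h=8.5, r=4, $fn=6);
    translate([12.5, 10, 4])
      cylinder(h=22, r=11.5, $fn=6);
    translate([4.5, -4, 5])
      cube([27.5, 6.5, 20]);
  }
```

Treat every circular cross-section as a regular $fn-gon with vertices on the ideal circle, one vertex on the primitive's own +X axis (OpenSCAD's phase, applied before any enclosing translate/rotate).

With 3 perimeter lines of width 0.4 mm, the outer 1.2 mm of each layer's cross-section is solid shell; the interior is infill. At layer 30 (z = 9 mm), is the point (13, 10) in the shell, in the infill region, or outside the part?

outside

At z = 9 mm: the cylinder is not intersected at this z (z outside [0, 8.5]); the r=11.5 cylinder at (12.5, 10) gives a regular 6-gon of circumradius 11.5 (constant along its height); the 27.5×6.5 cube at (4.5, -4) contributes its full rectangle; Taking the union: the regions partially overlap (shared area 31.77 mm²), so overlapping operands fuse into one piece — 1 connected region; (whole slice rotated 60° about Z — lengths, areas and connectivity unchanged). Overall, the cross-section is a single solid region. Undo the 60° rotation: the query point maps to (15.160, -6.258) in the un-rotated model frame. The nearest boundary edge runs (32.00, -4.00)→(4.50, -4.00); distance from the point to it = 2.26 mm. The point is not inside any of the regions above, so it lies outside the cross-section (2.26 mm from the nearest boundary).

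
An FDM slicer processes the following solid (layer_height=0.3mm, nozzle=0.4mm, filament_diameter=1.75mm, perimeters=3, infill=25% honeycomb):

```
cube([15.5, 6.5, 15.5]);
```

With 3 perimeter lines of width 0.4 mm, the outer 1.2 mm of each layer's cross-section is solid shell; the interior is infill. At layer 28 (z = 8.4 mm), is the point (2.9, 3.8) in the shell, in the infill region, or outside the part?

At z = 8.4 mm: the cube is present — its section is the full 15.5×6.5 rectangle. Overall, the cross-section is a single solid region. The nearest boundary edge runs (15.50, 6.50)→(0.00, 6.50); distance from the point to it = 2.70 mm. The point is inside the cross-section and 2.70 mm from the nearest boundary — more than the 1.2 mm shell width (3 × 0.4), so it's in the infill interior.

infill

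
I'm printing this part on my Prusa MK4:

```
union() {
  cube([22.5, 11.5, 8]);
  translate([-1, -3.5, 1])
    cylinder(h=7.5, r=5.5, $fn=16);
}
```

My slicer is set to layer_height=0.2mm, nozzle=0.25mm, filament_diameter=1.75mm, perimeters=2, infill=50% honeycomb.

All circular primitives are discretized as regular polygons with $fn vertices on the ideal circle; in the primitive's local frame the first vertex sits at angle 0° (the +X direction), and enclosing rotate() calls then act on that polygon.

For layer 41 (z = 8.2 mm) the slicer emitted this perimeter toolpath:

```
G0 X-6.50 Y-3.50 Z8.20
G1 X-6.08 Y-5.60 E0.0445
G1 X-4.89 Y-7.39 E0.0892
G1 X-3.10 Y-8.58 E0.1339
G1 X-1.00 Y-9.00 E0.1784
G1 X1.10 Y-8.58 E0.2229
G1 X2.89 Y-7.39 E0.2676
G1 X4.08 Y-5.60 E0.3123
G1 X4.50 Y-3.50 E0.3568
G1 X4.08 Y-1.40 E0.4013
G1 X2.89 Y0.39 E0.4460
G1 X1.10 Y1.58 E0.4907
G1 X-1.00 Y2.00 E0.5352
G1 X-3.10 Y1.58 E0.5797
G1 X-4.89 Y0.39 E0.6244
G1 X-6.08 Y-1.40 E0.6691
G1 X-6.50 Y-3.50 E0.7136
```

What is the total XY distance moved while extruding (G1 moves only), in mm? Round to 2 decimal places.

34.33 mm

Sum the Euclidean lengths of each G1 segment: total = 34.33 mm.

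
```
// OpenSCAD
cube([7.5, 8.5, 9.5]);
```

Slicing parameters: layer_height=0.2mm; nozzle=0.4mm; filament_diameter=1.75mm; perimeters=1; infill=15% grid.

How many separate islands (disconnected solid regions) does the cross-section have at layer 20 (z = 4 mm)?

At z = 4 mm: the cube is present — its section is the full 7.5×8.5 rectangle. Overall, the cross-section is a single solid region. Island count = 1.

1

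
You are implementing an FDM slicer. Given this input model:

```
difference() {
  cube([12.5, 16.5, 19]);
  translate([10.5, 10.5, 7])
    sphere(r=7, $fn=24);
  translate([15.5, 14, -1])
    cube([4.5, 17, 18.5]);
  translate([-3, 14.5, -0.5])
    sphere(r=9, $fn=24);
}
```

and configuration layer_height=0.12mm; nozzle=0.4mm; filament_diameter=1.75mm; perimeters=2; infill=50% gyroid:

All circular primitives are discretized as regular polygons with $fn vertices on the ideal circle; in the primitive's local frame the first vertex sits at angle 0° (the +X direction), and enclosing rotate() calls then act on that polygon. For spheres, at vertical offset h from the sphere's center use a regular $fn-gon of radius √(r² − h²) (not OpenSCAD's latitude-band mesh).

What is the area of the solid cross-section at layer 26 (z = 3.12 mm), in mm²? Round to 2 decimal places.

91.91 mm²

At z = 3.12 mm: the 12.5×16.5 cube contributes its full rectangle (area 206.25 mm²); the r=7 sphere at (10.5, 10.5) contributes a regular 24-gon of circumradius √(7²−3.88²) = 5.826 (area = (24/2)·5.826²·sin(360°/24) = 105.43 mm²); the 4.5×17 cube at (15.5, 14) contributes its full rectangle (area 76.50 mm²); the r=9 sphere at (-3, 14.5) contributes a regular 24-gon of circumradius √(9²−3.62²) = 8.240 (area = (24/2)·8.240²·sin(360°/24) = 210.87 mm²); Taking the first minus the rest: starting from the 12.5×16.5 cube (206.25 mm²), the r=7 sphere at (10.5, 10.5) partially overlaps it — only the 75.42 mm² overlap (of its 105.43 mm²) is removed, clipping the outline; the 4.5×17 cube at (15.5, 14) misses the remaining region (no effect); the r=9 sphere at (-3, 14.5) partially overlaps it — only the 38.91 mm² overlap (of its 210.87 mm²) is removed, clipping the outline — area = 91.91 mm². Overall, the cross-section is a single solid region. Net area = 91.91 mm².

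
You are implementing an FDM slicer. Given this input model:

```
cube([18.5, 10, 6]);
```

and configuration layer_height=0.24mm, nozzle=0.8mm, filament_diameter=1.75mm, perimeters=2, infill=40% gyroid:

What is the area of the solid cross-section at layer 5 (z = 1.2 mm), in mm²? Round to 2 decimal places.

At z = 1.2 mm: the cube (footprint 18.5×10) is included at this height (area 185.00 mm²). Overall, the cross-section is a single solid region. Net area = 185.00 mm².

185.00 mm²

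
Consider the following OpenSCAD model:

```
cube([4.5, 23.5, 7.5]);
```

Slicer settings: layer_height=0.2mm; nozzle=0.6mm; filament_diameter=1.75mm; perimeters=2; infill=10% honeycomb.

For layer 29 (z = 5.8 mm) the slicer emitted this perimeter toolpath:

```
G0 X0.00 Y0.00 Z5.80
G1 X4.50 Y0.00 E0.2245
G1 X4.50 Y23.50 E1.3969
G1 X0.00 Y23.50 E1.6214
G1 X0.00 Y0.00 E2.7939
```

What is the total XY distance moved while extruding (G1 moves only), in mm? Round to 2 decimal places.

Sum the Euclidean lengths of each G1 segment: total = 56.00 mm.

56.00 mm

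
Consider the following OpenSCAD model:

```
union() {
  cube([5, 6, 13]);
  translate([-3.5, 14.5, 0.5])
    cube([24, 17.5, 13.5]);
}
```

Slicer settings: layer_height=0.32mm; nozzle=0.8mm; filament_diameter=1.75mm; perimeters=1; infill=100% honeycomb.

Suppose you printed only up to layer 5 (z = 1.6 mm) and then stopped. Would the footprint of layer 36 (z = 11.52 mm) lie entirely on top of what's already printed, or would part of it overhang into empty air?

entirely on top

Compare the two slices. At z = 1.6: the cube is present — its section is the full 5×6 rectangle (area 30.00 mm²); the cube at (-3.5, 14.5) is present — its section is the full 24×17.5 rectangle (area 420.00 mm²); Combining (union): the 2 present regions are separate (no shared area or edge), so areas and boundary lengths simply add and each stays a separate island — area = 450.00 mm². At z = 11.52: the cube (footprint 5×6) is included at this height (area 30.00 mm²); the cube at (-3.5, 14.5) is present — its section is the full 24×17.5 rectangle (area 420.00 mm²); Merging all regions: the 2 present regions are separate (no shared area or edge), so areas and boundary lengths simply add and each stays a separate island — area = 450.00 mm². Checking containment: the cross-section at z = 11.52 is a subset of the cross-section at z = 1.6.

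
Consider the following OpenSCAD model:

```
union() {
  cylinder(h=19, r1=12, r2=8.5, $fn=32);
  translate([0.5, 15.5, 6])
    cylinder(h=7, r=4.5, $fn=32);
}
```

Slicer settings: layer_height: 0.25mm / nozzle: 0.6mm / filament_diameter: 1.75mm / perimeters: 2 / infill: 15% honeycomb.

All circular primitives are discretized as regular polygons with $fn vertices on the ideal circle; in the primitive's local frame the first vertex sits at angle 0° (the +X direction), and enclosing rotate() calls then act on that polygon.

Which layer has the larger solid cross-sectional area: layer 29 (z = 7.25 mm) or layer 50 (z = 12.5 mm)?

Layer 29 (z = 7.25): the cone (r1=12→r2=8.5) has section circumradius 10.664 here — a regular 32-gon (area = (32/2)·10.664²·sin(360°/32) = 355.01 mm²); the r=4.5 cylinder at (0.5, 15.5) gives a regular 32-gon of circumradius 4.5 (constant along its height) (area = (32/2)·4.500²·sin(360°/32) = 63.21 mm²); Combining (union): the 2 present regions are separate (no shared area or edge), so areas and boundary lengths simply add and each stays a separate island — area = 418.21 mm². So its area = 418.21 mm². Layer 50 (z = 12.5): the cone: at t=0.658 of its height the radius interpolates to r₁+(r₂−r₁)t = 9.697, giving a regular 32-gon of that circumradius (area = (32/2)·9.697²·sin(360°/32) = 293.54 mm²); the cylinder at (0.5, 15.5): section is a regular 32-gon, circumradius r=4.5 (area = (32/2)·4.500²·sin(360°/32) = 63.21 mm²); Taking the union: the 2 present regions are separate (no shared area or edge), so areas and boundary lengths simply add and each stays a separate island — area = 356.75 mm². So its area = 356.75 mm². Layer 29 is larger (418.21 vs 356.75 mm²).

layer 29 (z = 7.25 mm)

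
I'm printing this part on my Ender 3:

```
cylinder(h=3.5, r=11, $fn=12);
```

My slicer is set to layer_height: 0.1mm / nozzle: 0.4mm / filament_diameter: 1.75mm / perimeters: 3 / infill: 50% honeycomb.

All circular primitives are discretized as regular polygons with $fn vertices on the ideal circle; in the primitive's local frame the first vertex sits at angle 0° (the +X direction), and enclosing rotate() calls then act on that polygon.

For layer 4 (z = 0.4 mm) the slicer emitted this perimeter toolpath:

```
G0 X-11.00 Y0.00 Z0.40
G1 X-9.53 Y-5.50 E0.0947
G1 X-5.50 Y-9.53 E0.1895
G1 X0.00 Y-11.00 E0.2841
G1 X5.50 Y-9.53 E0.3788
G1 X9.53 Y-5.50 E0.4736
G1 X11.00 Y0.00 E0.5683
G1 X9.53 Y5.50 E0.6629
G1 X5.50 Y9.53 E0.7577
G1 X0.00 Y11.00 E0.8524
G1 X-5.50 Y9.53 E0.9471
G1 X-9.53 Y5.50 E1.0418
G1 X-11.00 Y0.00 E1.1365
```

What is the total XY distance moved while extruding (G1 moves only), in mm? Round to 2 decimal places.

68.34 mm

Sum the Euclidean lengths of each G1 segment: total = 68.34 mm.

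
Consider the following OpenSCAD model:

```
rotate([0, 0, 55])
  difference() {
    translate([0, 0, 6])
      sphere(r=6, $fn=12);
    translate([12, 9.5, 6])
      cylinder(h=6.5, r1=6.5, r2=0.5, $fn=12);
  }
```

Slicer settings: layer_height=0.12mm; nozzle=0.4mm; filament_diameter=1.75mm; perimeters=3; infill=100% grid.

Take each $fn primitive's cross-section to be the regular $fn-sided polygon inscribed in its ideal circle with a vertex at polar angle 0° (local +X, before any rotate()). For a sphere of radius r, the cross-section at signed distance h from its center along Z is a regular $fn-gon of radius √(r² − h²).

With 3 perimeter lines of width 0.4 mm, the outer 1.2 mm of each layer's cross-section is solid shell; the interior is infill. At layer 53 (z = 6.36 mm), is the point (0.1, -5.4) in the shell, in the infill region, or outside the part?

At z = 6.36 mm: the sphere: section is a regular 12-gon, circumradius = √(r²−h²) = √(6²−0.36²) = 5.989; the cone at (12, 9.5) (r1=6.5→r2=0.5) has section circumradius 6.168 here — a regular 12-gon; Subtracting the remaining from the first: starting from the r=6 sphere, the cone at (12, 9.5) misses the remaining region (no effect) — 1 connected region; (rotated 55° about Z; rotation is an isometry so areas/perimeters/island counts are preserved). Overall, the cross-section is a single solid region. Undo the 55° rotation: the query point maps to (-4.366, -3.179) in the un-rotated model frame. The nearest boundary edge runs (-2.99, -5.19)→(-5.19, -2.99); distance from the point to it = 0.45 mm. The point is inside the cross-section, 0.45 mm from the nearest boundary — within the 1.2 mm shell band (3 × 0.4).

shell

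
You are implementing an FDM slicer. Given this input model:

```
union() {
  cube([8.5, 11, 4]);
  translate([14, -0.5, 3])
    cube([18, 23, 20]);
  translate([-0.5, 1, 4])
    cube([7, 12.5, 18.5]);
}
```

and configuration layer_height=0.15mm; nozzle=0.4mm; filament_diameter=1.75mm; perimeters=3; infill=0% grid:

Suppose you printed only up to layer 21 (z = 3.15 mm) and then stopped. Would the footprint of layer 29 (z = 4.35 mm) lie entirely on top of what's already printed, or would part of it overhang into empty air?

Compare the two slices. At z = 3.15: the cube (footprint 8.5×11) is included at this height (area 93.50 mm²); the cube at (14, -0.5) is present — its section is the full 18×23 rectangle (area 414.00 mm²); the cube at (-0.5, 1) is not intersected at this z (z outside [4, 22.5]); Combining (union): the 2 present regions are separate (no shared area or edge), so areas and boundary lengths simply add and each stays a separate island — area = 507.50 mm². At z = 4.35: the cube is not intersected at this z (z outside [0, 4]); the 18×23 cube at (14, -0.5) contributes its full rectangle (area 414.00 mm²); the 7×12.5 cube at (-0.5, 1) contributes its full rectangle (area 87.50 mm²); Taking the union: the 2 present regions are separate (no shared area or edge), so areas and boundary lengths simply add and each stays a separate island — area = 501.50 mm². Checking containment: at z = 4.35 the cross-section extends beyond the z = 3.15 cross-section by about 22.50 mm².

part overhangs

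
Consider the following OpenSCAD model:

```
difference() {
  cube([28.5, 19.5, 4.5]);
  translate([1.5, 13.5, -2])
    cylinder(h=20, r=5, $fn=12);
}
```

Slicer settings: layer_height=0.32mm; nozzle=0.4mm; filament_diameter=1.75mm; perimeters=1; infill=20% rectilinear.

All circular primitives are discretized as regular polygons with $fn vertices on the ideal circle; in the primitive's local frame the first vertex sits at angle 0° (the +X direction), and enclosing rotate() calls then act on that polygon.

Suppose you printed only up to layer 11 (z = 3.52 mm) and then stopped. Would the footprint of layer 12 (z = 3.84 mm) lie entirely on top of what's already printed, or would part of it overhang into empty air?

Compare the two slices. At z = 3.52: the cube (footprint 28.5×19.5) is included at this height (area 555.75 mm²); the cylinder at (1.5, 13.5): section is a regular 12-gon, circumradius r=5 (area = (12/2)·5.000²·sin(360°/12) = 75.00 mm²); Taking the first minus the rest: starting from the 28.5×19.5 cube (555.75 mm²), the r=5 cylinder at (1.5, 13.5) partially overlaps it — only the 51.90 mm² overlap (of its 75.00 mm²) is removed, clipping the outline — area = 503.85 mm². At z = 3.84: the cube (footprint 28.5×19.5) is included at this height (area 555.75 mm²); the r=5 cylinder at (1.5, 13.5) gives a regular 12-gon of circumradius 5 (constant along its height) (area = (12/2)·5.000²·sin(360°/12) = 75.00 mm²); Subtracting the remaining from the first: starting from the 28.5×19.5 cube (555.75 mm²), the r=5 cylinder at (1.5, 13.5) partially overlaps it — only the 51.90 mm² overlap (of its 75.00 mm²) is removed, clipping the outline — area = 503.85 mm². Checking containment: the cross-section at z = 3.84 is a subset of the cross-section at z = 3.52.

entirely on top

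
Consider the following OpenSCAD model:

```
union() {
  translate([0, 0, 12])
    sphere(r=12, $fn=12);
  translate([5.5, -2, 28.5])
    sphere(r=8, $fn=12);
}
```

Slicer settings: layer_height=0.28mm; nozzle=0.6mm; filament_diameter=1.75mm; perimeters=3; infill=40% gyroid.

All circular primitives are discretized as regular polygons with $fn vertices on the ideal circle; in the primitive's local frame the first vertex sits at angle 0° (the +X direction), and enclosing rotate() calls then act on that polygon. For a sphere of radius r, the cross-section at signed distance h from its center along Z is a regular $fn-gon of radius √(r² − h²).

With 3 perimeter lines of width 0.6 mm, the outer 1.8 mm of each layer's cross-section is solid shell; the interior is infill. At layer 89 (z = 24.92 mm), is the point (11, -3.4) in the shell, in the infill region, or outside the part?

At z = 24.92 mm: the sphere does not reach this height (|z−center|=12.920 > r=12); the sphere at (5.5, -2): section is a regular 12-gon, circumradius = √(r²−h²) = √(8²−3.58²) = 7.154; Taking the union: only the r=8 sphere at (5.5, -2) is present, so the union is just that shape — 1 connected region. Overall, the cross-section is a single solid region. The nearest boundary edge runs (11.70, -5.58)→(12.65, -2.00); distance from the point to it = 1.24 mm. The point is inside the cross-section, 1.24 mm from the nearest boundary — within the 1.8 mm shell band (3 × 0.6).

shell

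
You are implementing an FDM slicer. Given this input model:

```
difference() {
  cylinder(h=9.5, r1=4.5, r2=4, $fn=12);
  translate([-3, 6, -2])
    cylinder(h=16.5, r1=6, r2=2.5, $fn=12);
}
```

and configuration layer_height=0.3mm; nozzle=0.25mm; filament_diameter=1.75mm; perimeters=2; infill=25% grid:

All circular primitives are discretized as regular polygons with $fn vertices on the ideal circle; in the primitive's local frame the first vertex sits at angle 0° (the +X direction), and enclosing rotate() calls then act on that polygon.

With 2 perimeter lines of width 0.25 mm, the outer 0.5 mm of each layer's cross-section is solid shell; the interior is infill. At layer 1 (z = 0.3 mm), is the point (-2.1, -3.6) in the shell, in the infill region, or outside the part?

shell

At z = 0.3 mm: the cone (r1=4.5→r2=4) has section circumradius 4.484 here — a regular 12-gon; the cone at (-3, 6) contributes a regular 12-gon of circumradius 5.512 (interpolated between r1=6 and r2=2.5 at t=0.139); Subtracting the remaining from the first: starting from the cone, the cone at (-3, 6) partially overlaps it — only the 14.89 mm² overlap (of its 91.15 mm²) is removed, clipping the outline — 1 connected region. Overall, the cross-section is a single solid region. The nearest boundary edge runs (-2.24, -3.88)→(-3.88, -2.24); distance from the point to it = 0.30 mm. The point is inside the cross-section, 0.30 mm from the nearest boundary — within the 0.5 mm shell band (2 × 0.25).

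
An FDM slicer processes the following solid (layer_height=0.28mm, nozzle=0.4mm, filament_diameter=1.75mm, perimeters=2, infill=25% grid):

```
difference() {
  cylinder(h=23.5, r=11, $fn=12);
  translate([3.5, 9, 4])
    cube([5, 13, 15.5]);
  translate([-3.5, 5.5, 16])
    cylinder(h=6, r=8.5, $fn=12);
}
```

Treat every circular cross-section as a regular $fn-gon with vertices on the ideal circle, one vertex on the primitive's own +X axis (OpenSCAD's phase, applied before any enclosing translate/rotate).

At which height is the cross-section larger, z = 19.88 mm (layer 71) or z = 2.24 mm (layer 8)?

layer 8 (z = 2.24 mm)

Layer 71 (z = 19.88): the r=11 cylinder gives a regular 12-gon of circumradius 11 (constant along its height) (area = (12/2)·11.000²·sin(360°/12) = 363.00 mm²); the cube at (3.5, 9) is absent (z outside [4, 19.5]); the cylinder at (-3.5, 5.5): section is a regular 12-gon, circumradius r=8.5 (area = (12/2)·8.500²·sin(360°/12) = 216.75 mm²); Subtracting the remaining from the first: starting from the r=11 cylinder (363.00 mm²), the r=8.5 cylinder at (-3.5, 5.5) partially overlaps it — only the 158.62 mm² overlap (of its 216.75 mm²) is removed, clipping the outline — area = 204.38 mm². So its area = 204.38 mm². Layer 8 (z = 2.24): the r=11 cylinder gives a regular 12-gon of circumradius 11 (constant along its height) (area = (12/2)·11.000²·sin(360°/12) = 363.00 mm²); the cube at (3.5, 9) is absent (z outside [4, 19.5]); the cylinder at (-3.5, 5.5) is not intersected at this z (z outside [16, 22]); After the difference (first − rest): none of the subtracted shapes is present at this height, so the r=11 cylinder is unchanged — area = 363.00 mm². So its area = 363.00 mm². Layer 8 is larger (363.00 vs 204.38 mm²).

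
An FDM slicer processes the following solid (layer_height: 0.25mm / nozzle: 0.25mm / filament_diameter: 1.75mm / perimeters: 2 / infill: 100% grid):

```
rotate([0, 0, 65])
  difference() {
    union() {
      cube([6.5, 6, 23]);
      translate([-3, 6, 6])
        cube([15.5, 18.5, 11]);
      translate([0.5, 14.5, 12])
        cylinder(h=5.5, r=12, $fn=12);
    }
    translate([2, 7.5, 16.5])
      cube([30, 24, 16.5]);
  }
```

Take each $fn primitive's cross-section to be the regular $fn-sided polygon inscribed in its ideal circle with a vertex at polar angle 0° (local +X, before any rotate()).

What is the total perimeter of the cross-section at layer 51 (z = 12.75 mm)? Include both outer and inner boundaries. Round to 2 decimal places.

87.65 mm

At z = 12.75 mm: the cube (footprint 6.5×6) is included at this height (perimeter 25.00 mm); the cube at (-3, 6) (footprint 15.5×18.5) is included at this height (perimeter 68.00 mm); the r=12 cylinder at (0.5, 14.5) gives a regular 12-gon of circumradius 12 (constant along its height) (perimeter = 2·12·12.000·sin(180°/12) = 74.54 mm); Taking the union: the regions partially overlap (shared area 273.42 mm²), so the edge portions inside another operand are dropped and the merged outline is re-measured after clipping — boundary = 87.65 mm; the cube at (2, 7.5) is absent (z outside [16.5, 33]); After the difference (first − rest): none of the subtracted shapes is present at this height, so that combined region is unchanged — boundary = 87.65 mm; (rotated 65° about Z; rotation is an isometry so areas/perimeters/island counts are preserved). Overall, the cross-section is a single solid region. Total boundary length (outer) = 87.65 mm.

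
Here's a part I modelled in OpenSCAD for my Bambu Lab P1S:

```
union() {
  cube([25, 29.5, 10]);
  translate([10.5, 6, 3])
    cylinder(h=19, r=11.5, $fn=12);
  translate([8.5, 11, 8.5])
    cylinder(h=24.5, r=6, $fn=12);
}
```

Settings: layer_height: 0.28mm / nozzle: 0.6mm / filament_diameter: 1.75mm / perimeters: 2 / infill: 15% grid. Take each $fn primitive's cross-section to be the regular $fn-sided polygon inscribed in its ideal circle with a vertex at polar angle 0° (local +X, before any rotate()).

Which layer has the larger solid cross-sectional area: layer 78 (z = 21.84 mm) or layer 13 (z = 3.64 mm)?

Layer 78 (z = 21.84): the cube is not intersected at this z (z outside [0, 10]); the r=11.5 cylinder at (10.5, 6) contributes a regular 12-gon of circumradius 11.5 (area = (12/2)·11.500²·sin(360°/12) = 396.75 mm²); the r=6 cylinder at (8.5, 11) gives a regular 12-gon of circumradius 6 (constant along its height) (area = (12/2)·6.000²·sin(360°/12) = 108.00 mm²); Merging all regions: the regions partially overlap — summed areas 504.75 mm² minus the doubly-counted overlap 107.89 mm² gives 396.86 mm² — area = 396.86 mm². So its area = 396.86 mm². Layer 13 (z = 3.64): the cube (footprint 25×29.5) is included at this height (area 737.50 mm²); the cylinder at (10.5, 6): section is a regular 12-gon, circumradius r=11.5 (area = (12/2)·11.500²·sin(360°/12) = 396.75 mm²); the cylinder at (8.5, 11) is absent (z outside [8.5, 33]); Merging all regions: the regions partially overlap — summed areas 1134.25 mm² minus the doubly-counted overlap 322.95 mm² gives 811.30 mm² — area = 811.30 mm². So its area = 811.30 mm². Layer 13 is larger (811.30 vs 396.86 mm²).

layer 13 (z = 3.64 mm)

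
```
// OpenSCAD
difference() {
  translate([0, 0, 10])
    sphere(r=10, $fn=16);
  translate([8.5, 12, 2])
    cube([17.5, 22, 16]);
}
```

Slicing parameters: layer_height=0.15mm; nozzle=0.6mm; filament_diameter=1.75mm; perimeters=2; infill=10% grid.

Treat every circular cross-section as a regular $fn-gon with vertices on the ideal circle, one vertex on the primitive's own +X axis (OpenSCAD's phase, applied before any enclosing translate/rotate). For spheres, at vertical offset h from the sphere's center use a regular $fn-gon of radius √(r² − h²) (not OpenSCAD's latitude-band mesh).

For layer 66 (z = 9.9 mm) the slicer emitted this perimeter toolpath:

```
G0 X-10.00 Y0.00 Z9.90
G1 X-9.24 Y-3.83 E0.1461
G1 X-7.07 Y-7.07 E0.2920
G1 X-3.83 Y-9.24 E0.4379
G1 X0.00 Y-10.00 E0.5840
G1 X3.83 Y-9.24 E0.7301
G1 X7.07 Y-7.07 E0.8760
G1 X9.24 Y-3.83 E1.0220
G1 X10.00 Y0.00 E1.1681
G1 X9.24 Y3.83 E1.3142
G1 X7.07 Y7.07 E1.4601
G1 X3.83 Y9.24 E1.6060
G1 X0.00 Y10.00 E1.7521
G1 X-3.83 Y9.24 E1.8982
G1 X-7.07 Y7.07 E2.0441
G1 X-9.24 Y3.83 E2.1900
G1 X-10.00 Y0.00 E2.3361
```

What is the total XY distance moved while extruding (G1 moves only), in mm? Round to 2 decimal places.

62.43 mm

Sum the Euclidean lengths of each G1 segment: total = 62.43 mm.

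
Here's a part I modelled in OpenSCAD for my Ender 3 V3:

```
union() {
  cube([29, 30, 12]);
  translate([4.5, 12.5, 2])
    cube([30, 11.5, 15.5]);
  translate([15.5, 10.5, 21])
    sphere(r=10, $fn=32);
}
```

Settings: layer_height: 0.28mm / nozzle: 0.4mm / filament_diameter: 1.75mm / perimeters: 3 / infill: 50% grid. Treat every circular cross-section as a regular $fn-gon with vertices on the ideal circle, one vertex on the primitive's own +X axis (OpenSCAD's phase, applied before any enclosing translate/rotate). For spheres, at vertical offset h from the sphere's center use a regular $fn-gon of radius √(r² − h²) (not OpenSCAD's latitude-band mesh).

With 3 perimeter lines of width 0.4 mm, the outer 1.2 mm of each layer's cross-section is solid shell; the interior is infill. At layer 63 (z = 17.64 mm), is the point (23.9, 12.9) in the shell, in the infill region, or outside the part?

shell

At z = 17.64 mm: the cube does not reach this height (z outside [0, 12]); the cube at (4.5, 12.5) does not reach this height (z outside [2, 17.5]); the sphere at (15.5, 10.5): section is a regular 32-gon, circumradius = √(r²−h²) = √(10²−3.36²) = 9.419; Combining (union): only the r=10 sphere at (15.5, 10.5) is present, so the union is just that shape — 1 connected region. Overall, the cross-section is a single solid region. The nearest boundary edge runs (24.74, 12.34)→(24.20, 14.10); distance from the point to it = 0.64 mm. The point is inside the cross-section, 0.64 mm from the nearest boundary — within the 1.2 mm shell band (3 × 0.4).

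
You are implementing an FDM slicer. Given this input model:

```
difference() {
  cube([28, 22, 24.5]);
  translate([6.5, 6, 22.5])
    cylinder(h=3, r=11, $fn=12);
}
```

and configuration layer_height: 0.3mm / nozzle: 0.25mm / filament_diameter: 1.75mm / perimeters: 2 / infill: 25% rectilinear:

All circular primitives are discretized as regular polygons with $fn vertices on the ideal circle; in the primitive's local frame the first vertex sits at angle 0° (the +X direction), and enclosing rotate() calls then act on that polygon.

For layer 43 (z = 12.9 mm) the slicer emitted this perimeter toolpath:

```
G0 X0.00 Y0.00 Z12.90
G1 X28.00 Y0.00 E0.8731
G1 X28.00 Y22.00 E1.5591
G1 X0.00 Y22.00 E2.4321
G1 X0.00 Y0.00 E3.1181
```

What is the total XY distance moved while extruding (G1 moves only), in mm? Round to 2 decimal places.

Sum the Euclidean lengths of each G1 segment: total = 100.00 mm.

100.00 mm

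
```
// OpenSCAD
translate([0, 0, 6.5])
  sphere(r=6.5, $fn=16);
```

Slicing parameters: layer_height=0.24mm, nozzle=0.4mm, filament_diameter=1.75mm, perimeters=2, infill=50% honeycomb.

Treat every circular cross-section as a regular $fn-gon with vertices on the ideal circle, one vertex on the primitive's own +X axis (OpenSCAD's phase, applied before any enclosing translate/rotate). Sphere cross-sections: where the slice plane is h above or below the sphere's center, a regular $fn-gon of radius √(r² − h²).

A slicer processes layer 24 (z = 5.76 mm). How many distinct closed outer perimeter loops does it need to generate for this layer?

1

At z = 5.76 mm: the r=6.5 sphere contributes a regular 16-gon of circumradius √(6.5²−0.74²) = 6.458. The result has 1 disconnected region.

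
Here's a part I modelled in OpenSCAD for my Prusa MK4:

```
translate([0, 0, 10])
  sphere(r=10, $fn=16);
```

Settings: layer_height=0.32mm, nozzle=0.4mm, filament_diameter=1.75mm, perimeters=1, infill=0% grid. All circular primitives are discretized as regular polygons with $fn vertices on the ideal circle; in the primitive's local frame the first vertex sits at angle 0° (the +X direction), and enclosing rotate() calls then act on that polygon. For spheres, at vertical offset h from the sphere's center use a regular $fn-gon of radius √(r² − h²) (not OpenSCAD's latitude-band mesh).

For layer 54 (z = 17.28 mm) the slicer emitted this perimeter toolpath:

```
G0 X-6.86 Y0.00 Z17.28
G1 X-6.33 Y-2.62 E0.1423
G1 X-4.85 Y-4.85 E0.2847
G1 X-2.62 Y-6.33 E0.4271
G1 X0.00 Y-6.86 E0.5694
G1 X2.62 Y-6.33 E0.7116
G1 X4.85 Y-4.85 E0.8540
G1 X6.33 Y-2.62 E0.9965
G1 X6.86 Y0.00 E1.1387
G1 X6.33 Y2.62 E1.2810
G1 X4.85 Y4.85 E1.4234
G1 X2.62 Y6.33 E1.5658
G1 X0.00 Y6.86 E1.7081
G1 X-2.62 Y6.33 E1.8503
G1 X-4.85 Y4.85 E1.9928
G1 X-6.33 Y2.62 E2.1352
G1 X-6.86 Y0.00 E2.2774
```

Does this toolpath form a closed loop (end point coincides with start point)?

yes

Start point (G0): (-6.86, 0.00). End point (last G1): the path returns to the start — closed.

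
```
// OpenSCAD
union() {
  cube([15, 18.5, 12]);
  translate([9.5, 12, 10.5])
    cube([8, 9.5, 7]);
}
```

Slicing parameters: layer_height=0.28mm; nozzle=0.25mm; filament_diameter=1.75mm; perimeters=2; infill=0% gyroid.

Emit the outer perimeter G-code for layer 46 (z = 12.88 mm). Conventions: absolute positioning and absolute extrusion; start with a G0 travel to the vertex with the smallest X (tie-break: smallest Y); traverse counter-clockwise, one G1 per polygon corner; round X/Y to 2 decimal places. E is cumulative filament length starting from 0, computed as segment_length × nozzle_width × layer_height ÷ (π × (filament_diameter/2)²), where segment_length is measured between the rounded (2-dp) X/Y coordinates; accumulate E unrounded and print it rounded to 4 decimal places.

At z = 12.88 mm: the cube is absent (z outside [0, 12]); the cube at (9.5, 12) (footprint 8×9.5) is included at this height; Taking the union: only the 8×9.5 cube at (9.5, 12) is present, so the union is just that shape — 1 connected region. The outline is a single polygon with 4 vertices. Extrusion per mm of travel: 0.25 × 0.28 / (π × 0.875²) = 0.029103. Accumulating E over each segment gives final E = 1.0186.

G0 X9.50 Y12.00 Z12.88
G1 X17.50 Y12.00 E0.2328
G1 X17.50 Y21.50 E0.5093
G1 X9.50 Y21.50 E0.7421
G1 X9.50 Y12.00 E1.0186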